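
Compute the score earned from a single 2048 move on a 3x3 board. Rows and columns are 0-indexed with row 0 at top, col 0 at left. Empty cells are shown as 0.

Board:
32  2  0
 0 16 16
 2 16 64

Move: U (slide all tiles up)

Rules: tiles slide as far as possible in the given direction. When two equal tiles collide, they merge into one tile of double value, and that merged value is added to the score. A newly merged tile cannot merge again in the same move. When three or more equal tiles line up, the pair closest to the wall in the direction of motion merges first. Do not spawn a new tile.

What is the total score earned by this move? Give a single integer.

Slide up:
col 0: [32, 0, 2] -> [32, 2, 0]  score +0 (running 0)
col 1: [2, 16, 16] -> [2, 32, 0]  score +32 (running 32)
col 2: [0, 16, 64] -> [16, 64, 0]  score +0 (running 32)
Board after move:
32  2 16
 2 32 64
 0  0  0

Answer: 32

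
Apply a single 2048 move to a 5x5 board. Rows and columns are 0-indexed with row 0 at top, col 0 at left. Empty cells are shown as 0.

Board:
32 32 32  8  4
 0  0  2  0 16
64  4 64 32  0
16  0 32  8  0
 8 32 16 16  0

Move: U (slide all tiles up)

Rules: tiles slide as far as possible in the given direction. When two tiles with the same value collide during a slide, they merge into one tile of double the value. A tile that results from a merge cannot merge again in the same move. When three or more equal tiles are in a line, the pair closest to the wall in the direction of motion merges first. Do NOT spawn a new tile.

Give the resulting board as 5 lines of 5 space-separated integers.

Slide up:
col 0: [32, 0, 64, 16, 8] -> [32, 64, 16, 8, 0]
col 1: [32, 0, 4, 0, 32] -> [32, 4, 32, 0, 0]
col 2: [32, 2, 64, 32, 16] -> [32, 2, 64, 32, 16]
col 3: [8, 0, 32, 8, 16] -> [8, 32, 8, 16, 0]
col 4: [4, 16, 0, 0, 0] -> [4, 16, 0, 0, 0]

Answer: 32 32 32  8  4
64  4  2 32 16
16 32 64  8  0
 8  0 32 16  0
 0  0 16  0  0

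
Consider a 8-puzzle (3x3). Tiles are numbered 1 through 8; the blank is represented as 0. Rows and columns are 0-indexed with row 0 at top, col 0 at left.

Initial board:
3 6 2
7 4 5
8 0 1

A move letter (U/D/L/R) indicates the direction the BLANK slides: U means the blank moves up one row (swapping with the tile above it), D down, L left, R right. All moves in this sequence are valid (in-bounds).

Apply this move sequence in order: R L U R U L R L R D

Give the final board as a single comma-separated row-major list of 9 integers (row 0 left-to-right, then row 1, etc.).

Answer: 3, 6, 2, 7, 5, 0, 8, 4, 1

Derivation:
After move 1 (R):
3 6 2
7 4 5
8 1 0

After move 2 (L):
3 6 2
7 4 5
8 0 1

After move 3 (U):
3 6 2
7 0 5
8 4 1

After move 4 (R):
3 6 2
7 5 0
8 4 1

After move 5 (U):
3 6 0
7 5 2
8 4 1

After move 6 (L):
3 0 6
7 5 2
8 4 1

After move 7 (R):
3 6 0
7 5 2
8 4 1

After move 8 (L):
3 0 6
7 5 2
8 4 1

After move 9 (R):
3 6 0
7 5 2
8 4 1

After move 10 (D):
3 6 2
7 5 0
8 4 1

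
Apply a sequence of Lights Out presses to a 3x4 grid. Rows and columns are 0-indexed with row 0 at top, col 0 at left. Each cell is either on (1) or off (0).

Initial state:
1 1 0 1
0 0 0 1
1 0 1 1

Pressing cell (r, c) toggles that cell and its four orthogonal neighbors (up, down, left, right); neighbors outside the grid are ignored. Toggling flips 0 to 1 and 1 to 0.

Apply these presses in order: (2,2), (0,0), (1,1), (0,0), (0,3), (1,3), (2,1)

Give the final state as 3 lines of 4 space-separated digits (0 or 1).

After press 1 at (2,2):
1 1 0 1
0 0 1 1
1 1 0 0

After press 2 at (0,0):
0 0 0 1
1 0 1 1
1 1 0 0

After press 3 at (1,1):
0 1 0 1
0 1 0 1
1 0 0 0

After press 4 at (0,0):
1 0 0 1
1 1 0 1
1 0 0 0

After press 5 at (0,3):
1 0 1 0
1 1 0 0
1 0 0 0

After press 6 at (1,3):
1 0 1 1
1 1 1 1
1 0 0 1

After press 7 at (2,1):
1 0 1 1
1 0 1 1
0 1 1 1

Answer: 1 0 1 1
1 0 1 1
0 1 1 1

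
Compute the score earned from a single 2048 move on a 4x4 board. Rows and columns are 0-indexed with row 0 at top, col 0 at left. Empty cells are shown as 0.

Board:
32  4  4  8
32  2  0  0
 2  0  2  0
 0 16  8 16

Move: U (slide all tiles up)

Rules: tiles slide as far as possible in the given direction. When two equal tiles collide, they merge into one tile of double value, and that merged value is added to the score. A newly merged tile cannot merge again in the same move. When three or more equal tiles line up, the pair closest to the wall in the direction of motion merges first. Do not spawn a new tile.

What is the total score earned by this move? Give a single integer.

Answer: 64

Derivation:
Slide up:
col 0: [32, 32, 2, 0] -> [64, 2, 0, 0]  score +64 (running 64)
col 1: [4, 2, 0, 16] -> [4, 2, 16, 0]  score +0 (running 64)
col 2: [4, 0, 2, 8] -> [4, 2, 8, 0]  score +0 (running 64)
col 3: [8, 0, 0, 16] -> [8, 16, 0, 0]  score +0 (running 64)
Board after move:
64  4  4  8
 2  2  2 16
 0 16  8  0
 0  0  0  0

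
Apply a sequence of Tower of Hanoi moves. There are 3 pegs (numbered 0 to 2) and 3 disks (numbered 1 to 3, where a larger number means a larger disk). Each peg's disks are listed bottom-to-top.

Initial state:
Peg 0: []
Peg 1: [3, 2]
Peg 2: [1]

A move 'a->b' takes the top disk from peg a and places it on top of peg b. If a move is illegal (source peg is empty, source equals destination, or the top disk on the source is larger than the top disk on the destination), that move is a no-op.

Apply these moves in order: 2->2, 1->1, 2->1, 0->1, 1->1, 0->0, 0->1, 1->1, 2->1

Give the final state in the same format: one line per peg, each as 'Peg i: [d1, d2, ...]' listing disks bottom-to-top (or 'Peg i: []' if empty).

Answer: Peg 0: []
Peg 1: [3, 2, 1]
Peg 2: []

Derivation:
After move 1 (2->2):
Peg 0: []
Peg 1: [3, 2]
Peg 2: [1]

After move 2 (1->1):
Peg 0: []
Peg 1: [3, 2]
Peg 2: [1]

After move 3 (2->1):
Peg 0: []
Peg 1: [3, 2, 1]
Peg 2: []

After move 4 (0->1):
Peg 0: []
Peg 1: [3, 2, 1]
Peg 2: []

After move 5 (1->1):
Peg 0: []
Peg 1: [3, 2, 1]
Peg 2: []

After move 6 (0->0):
Peg 0: []
Peg 1: [3, 2, 1]
Peg 2: []

After move 7 (0->1):
Peg 0: []
Peg 1: [3, 2, 1]
Peg 2: []

After move 8 (1->1):
Peg 0: []
Peg 1: [3, 2, 1]
Peg 2: []

After move 9 (2->1):
Peg 0: []
Peg 1: [3, 2, 1]
Peg 2: []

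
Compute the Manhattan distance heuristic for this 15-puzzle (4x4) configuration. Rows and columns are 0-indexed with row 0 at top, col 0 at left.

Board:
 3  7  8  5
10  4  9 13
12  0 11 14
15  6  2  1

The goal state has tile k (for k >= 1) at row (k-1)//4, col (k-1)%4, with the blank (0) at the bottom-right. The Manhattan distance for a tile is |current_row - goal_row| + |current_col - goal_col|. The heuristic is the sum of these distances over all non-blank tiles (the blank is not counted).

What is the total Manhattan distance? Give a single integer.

Tile 3: at (0,0), goal (0,2), distance |0-0|+|0-2| = 2
Tile 7: at (0,1), goal (1,2), distance |0-1|+|1-2| = 2
Tile 8: at (0,2), goal (1,3), distance |0-1|+|2-3| = 2
Tile 5: at (0,3), goal (1,0), distance |0-1|+|3-0| = 4
Tile 10: at (1,0), goal (2,1), distance |1-2|+|0-1| = 2
Tile 4: at (1,1), goal (0,3), distance |1-0|+|1-3| = 3
Tile 9: at (1,2), goal (2,0), distance |1-2|+|2-0| = 3
Tile 13: at (1,3), goal (3,0), distance |1-3|+|3-0| = 5
Tile 12: at (2,0), goal (2,3), distance |2-2|+|0-3| = 3
Tile 11: at (2,2), goal (2,2), distance |2-2|+|2-2| = 0
Tile 14: at (2,3), goal (3,1), distance |2-3|+|3-1| = 3
Tile 15: at (3,0), goal (3,2), distance |3-3|+|0-2| = 2
Tile 6: at (3,1), goal (1,1), distance |3-1|+|1-1| = 2
Tile 2: at (3,2), goal (0,1), distance |3-0|+|2-1| = 4
Tile 1: at (3,3), goal (0,0), distance |3-0|+|3-0| = 6
Sum: 2 + 2 + 2 + 4 + 2 + 3 + 3 + 5 + 3 + 0 + 3 + 2 + 2 + 4 + 6 = 43

Answer: 43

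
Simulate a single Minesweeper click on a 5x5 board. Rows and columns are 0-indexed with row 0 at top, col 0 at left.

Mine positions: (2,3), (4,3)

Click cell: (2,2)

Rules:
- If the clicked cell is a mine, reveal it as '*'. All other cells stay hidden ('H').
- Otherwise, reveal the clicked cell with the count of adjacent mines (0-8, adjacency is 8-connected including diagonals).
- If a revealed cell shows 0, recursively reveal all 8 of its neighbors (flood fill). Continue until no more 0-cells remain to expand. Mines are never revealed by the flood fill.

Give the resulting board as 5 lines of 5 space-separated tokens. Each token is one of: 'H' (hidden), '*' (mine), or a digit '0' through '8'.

H H H H H
H H H H H
H H 1 H H
H H H H H
H H H H H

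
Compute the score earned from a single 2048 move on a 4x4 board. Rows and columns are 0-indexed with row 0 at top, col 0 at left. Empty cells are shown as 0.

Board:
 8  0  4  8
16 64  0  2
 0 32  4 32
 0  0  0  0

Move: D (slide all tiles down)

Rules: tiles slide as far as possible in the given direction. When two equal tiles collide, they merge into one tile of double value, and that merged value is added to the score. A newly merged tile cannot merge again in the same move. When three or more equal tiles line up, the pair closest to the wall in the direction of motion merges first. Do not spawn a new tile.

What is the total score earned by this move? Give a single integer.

Slide down:
col 0: [8, 16, 0, 0] -> [0, 0, 8, 16]  score +0 (running 0)
col 1: [0, 64, 32, 0] -> [0, 0, 64, 32]  score +0 (running 0)
col 2: [4, 0, 4, 0] -> [0, 0, 0, 8]  score +8 (running 8)
col 3: [8, 2, 32, 0] -> [0, 8, 2, 32]  score +0 (running 8)
Board after move:
 0  0  0  0
 0  0  0  8
 8 64  0  2
16 32  8 32

Answer: 8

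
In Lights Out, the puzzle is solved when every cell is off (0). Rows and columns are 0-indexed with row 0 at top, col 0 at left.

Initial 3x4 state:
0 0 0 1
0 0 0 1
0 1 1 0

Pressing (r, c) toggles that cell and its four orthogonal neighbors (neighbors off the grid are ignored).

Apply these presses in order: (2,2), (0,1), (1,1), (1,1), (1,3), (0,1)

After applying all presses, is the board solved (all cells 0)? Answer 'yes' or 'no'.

Answer: yes

Derivation:
After press 1 at (2,2):
0 0 0 1
0 0 1 1
0 0 0 1

After press 2 at (0,1):
1 1 1 1
0 1 1 1
0 0 0 1

After press 3 at (1,1):
1 0 1 1
1 0 0 1
0 1 0 1

After press 4 at (1,1):
1 1 1 1
0 1 1 1
0 0 0 1

After press 5 at (1,3):
1 1 1 0
0 1 0 0
0 0 0 0

After press 6 at (0,1):
0 0 0 0
0 0 0 0
0 0 0 0

Lights still on: 0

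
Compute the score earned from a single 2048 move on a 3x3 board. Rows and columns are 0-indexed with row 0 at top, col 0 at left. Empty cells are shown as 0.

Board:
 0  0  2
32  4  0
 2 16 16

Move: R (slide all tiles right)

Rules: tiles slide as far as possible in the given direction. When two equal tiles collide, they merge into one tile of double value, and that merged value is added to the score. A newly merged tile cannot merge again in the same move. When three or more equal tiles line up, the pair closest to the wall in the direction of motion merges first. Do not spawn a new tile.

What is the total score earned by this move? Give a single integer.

Answer: 32

Derivation:
Slide right:
row 0: [0, 0, 2] -> [0, 0, 2]  score +0 (running 0)
row 1: [32, 4, 0] -> [0, 32, 4]  score +0 (running 0)
row 2: [2, 16, 16] -> [0, 2, 32]  score +32 (running 32)
Board after move:
 0  0  2
 0 32  4
 0  2 32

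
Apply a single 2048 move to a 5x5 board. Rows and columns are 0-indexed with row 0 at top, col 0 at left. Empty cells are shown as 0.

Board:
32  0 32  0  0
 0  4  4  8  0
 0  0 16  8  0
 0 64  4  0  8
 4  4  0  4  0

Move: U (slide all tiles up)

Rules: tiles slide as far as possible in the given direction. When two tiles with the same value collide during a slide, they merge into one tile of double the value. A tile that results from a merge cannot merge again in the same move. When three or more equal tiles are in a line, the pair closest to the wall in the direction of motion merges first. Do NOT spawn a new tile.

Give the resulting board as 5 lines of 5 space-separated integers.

Slide up:
col 0: [32, 0, 0, 0, 4] -> [32, 4, 0, 0, 0]
col 1: [0, 4, 0, 64, 4] -> [4, 64, 4, 0, 0]
col 2: [32, 4, 16, 4, 0] -> [32, 4, 16, 4, 0]
col 3: [0, 8, 8, 0, 4] -> [16, 4, 0, 0, 0]
col 4: [0, 0, 0, 8, 0] -> [8, 0, 0, 0, 0]

Answer: 32  4 32 16  8
 4 64  4  4  0
 0  4 16  0  0
 0  0  4  0  0
 0  0  0  0  0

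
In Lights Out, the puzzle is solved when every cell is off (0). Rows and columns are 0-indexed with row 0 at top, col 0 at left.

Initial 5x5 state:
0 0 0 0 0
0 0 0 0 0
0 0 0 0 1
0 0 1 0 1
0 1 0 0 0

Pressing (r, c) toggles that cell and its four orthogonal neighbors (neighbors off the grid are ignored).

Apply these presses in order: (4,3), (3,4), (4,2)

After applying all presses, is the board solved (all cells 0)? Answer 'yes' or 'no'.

After press 1 at (4,3):
0 0 0 0 0
0 0 0 0 0
0 0 0 0 1
0 0 1 1 1
0 1 1 1 1

After press 2 at (3,4):
0 0 0 0 0
0 0 0 0 0
0 0 0 0 0
0 0 1 0 0
0 1 1 1 0

After press 3 at (4,2):
0 0 0 0 0
0 0 0 0 0
0 0 0 0 0
0 0 0 0 0
0 0 0 0 0

Lights still on: 0

Answer: yes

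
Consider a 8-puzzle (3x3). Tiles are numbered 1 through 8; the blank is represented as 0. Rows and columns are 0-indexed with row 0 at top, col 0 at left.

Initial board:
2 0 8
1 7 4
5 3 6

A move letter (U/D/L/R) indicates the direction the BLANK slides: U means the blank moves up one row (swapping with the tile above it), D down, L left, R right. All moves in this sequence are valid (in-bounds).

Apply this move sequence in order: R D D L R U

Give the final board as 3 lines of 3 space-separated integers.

Answer: 2 8 4
1 7 0
5 3 6

Derivation:
After move 1 (R):
2 8 0
1 7 4
5 3 6

After move 2 (D):
2 8 4
1 7 0
5 3 6

After move 3 (D):
2 8 4
1 7 6
5 3 0

After move 4 (L):
2 8 4
1 7 6
5 0 3

After move 5 (R):
2 8 4
1 7 6
5 3 0

After move 6 (U):
2 8 4
1 7 0
5 3 6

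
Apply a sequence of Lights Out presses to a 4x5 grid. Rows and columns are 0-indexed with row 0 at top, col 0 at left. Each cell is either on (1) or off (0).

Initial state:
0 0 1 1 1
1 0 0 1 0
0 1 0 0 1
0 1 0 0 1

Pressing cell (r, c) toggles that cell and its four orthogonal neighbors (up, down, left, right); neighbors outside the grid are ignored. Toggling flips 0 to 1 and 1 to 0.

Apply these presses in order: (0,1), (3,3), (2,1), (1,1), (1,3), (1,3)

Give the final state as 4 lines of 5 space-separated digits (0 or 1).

Answer: 1 0 0 1 1
0 1 1 1 0
1 1 1 1 1
0 0 1 1 0

Derivation:
After press 1 at (0,1):
1 1 0 1 1
1 1 0 1 0
0 1 0 0 1
0 1 0 0 1

After press 2 at (3,3):
1 1 0 1 1
1 1 0 1 0
0 1 0 1 1
0 1 1 1 0

After press 3 at (2,1):
1 1 0 1 1
1 0 0 1 0
1 0 1 1 1
0 0 1 1 0

After press 4 at (1,1):
1 0 0 1 1
0 1 1 1 0
1 1 1 1 1
0 0 1 1 0

After press 5 at (1,3):
1 0 0 0 1
0 1 0 0 1
1 1 1 0 1
0 0 1 1 0

After press 6 at (1,3):
1 0 0 1 1
0 1 1 1 0
1 1 1 1 1
0 0 1 1 0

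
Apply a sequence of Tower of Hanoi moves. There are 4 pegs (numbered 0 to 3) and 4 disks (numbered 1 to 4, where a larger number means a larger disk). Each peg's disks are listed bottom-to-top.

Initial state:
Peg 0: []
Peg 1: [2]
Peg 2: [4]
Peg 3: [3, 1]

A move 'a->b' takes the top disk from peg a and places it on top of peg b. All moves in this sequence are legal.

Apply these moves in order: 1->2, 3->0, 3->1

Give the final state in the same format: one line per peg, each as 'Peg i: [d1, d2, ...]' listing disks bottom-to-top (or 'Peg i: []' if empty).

Answer: Peg 0: [1]
Peg 1: [3]
Peg 2: [4, 2]
Peg 3: []

Derivation:
After move 1 (1->2):
Peg 0: []
Peg 1: []
Peg 2: [4, 2]
Peg 3: [3, 1]

After move 2 (3->0):
Peg 0: [1]
Peg 1: []
Peg 2: [4, 2]
Peg 3: [3]

After move 3 (3->1):
Peg 0: [1]
Peg 1: [3]
Peg 2: [4, 2]
Peg 3: []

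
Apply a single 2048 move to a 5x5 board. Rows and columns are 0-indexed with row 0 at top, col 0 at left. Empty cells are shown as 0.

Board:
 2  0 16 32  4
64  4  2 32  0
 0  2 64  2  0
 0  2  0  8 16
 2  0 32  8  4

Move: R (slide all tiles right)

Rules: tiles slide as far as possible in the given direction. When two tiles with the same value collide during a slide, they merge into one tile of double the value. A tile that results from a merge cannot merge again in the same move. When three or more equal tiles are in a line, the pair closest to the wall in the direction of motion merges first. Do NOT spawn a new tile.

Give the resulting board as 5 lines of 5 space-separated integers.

Answer:  0  2 16 32  4
 0 64  4  2 32
 0  0  2 64  2
 0  0  2  8 16
 0  2 32  8  4

Derivation:
Slide right:
row 0: [2, 0, 16, 32, 4] -> [0, 2, 16, 32, 4]
row 1: [64, 4, 2, 32, 0] -> [0, 64, 4, 2, 32]
row 2: [0, 2, 64, 2, 0] -> [0, 0, 2, 64, 2]
row 3: [0, 2, 0, 8, 16] -> [0, 0, 2, 8, 16]
row 4: [2, 0, 32, 8, 4] -> [0, 2, 32, 8, 4]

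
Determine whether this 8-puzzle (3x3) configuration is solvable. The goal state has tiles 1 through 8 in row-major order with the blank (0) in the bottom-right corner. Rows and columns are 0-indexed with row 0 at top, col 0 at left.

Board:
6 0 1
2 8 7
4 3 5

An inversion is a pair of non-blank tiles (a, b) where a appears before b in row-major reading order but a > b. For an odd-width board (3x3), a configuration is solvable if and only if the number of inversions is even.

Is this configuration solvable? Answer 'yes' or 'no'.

Inversions (pairs i<j in row-major order where tile[i] > tile[j] > 0): 13
13 is odd, so the puzzle is not solvable.

Answer: no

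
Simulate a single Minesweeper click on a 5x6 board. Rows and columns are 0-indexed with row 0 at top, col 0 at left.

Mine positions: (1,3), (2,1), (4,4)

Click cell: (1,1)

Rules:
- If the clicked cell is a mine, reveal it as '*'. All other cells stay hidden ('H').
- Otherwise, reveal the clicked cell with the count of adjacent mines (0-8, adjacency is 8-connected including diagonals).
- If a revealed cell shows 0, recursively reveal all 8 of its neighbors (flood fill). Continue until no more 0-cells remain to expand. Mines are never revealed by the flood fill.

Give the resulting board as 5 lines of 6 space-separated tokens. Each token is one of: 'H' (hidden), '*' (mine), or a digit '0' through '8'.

H H H H H H
H 1 H H H H
H H H H H H
H H H H H H
H H H H H H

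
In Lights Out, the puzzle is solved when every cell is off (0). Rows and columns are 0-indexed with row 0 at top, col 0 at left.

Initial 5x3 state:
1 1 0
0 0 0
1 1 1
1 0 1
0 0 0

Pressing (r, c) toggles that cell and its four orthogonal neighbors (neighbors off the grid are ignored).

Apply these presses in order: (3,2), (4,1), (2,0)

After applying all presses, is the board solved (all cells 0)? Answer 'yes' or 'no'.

Answer: no

Derivation:
After press 1 at (3,2):
1 1 0
0 0 0
1 1 0
1 1 0
0 0 1

After press 2 at (4,1):
1 1 0
0 0 0
1 1 0
1 0 0
1 1 0

After press 3 at (2,0):
1 1 0
1 0 0
0 0 0
0 0 0
1 1 0

Lights still on: 5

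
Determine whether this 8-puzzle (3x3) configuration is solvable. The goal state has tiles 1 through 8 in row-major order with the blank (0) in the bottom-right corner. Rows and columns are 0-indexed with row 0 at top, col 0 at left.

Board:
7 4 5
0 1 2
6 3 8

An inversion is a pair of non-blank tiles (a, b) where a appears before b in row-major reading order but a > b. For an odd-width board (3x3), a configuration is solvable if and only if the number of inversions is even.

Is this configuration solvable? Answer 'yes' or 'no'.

Inversions (pairs i<j in row-major order where tile[i] > tile[j] > 0): 13
13 is odd, so the puzzle is not solvable.

Answer: no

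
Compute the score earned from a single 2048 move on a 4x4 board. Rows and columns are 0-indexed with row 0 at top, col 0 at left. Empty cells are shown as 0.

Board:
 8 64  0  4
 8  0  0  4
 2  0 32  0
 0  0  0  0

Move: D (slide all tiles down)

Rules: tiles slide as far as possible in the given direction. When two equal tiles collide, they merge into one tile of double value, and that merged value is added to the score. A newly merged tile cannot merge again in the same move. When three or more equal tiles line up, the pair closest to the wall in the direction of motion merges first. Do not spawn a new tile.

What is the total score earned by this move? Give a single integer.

Answer: 24

Derivation:
Slide down:
col 0: [8, 8, 2, 0] -> [0, 0, 16, 2]  score +16 (running 16)
col 1: [64, 0, 0, 0] -> [0, 0, 0, 64]  score +0 (running 16)
col 2: [0, 0, 32, 0] -> [0, 0, 0, 32]  score +0 (running 16)
col 3: [4, 4, 0, 0] -> [0, 0, 0, 8]  score +8 (running 24)
Board after move:
 0  0  0  0
 0  0  0  0
16  0  0  0
 2 64 32  8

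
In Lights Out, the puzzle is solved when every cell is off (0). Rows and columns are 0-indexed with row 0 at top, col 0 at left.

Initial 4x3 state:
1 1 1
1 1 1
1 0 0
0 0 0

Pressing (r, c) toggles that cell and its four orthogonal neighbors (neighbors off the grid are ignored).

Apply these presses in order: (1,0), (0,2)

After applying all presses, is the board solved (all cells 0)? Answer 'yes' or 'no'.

After press 1 at (1,0):
0 1 1
0 0 1
0 0 0
0 0 0

After press 2 at (0,2):
0 0 0
0 0 0
0 0 0
0 0 0

Lights still on: 0

Answer: yes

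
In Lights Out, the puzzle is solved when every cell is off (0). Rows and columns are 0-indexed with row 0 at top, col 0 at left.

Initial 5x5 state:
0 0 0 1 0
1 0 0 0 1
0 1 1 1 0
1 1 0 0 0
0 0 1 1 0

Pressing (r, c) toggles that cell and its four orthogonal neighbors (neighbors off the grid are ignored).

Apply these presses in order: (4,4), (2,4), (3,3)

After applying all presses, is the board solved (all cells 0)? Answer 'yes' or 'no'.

Answer: no

Derivation:
After press 1 at (4,4):
0 0 0 1 0
1 0 0 0 1
0 1 1 1 0
1 1 0 0 1
0 0 1 0 1

After press 2 at (2,4):
0 0 0 1 0
1 0 0 0 0
0 1 1 0 1
1 1 0 0 0
0 0 1 0 1

After press 3 at (3,3):
0 0 0 1 0
1 0 0 0 0
0 1 1 1 1
1 1 1 1 1
0 0 1 1 1

Lights still on: 14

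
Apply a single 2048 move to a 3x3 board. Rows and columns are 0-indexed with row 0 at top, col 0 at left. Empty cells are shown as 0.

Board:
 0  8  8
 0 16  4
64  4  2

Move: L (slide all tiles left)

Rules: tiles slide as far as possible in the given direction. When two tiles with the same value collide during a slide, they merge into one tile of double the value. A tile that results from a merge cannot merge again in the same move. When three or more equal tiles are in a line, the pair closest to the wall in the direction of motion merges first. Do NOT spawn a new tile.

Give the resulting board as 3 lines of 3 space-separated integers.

Answer: 16  0  0
16  4  0
64  4  2

Derivation:
Slide left:
row 0: [0, 8, 8] -> [16, 0, 0]
row 1: [0, 16, 4] -> [16, 4, 0]
row 2: [64, 4, 2] -> [64, 4, 2]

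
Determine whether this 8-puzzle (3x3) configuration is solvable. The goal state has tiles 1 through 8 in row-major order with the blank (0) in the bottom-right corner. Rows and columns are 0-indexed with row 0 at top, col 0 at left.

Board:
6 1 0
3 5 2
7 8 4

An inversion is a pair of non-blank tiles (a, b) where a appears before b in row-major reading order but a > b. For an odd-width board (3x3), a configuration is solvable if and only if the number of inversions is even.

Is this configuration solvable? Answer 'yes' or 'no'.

Answer: yes

Derivation:
Inversions (pairs i<j in row-major order where tile[i] > tile[j] > 0): 10
10 is even, so the puzzle is solvable.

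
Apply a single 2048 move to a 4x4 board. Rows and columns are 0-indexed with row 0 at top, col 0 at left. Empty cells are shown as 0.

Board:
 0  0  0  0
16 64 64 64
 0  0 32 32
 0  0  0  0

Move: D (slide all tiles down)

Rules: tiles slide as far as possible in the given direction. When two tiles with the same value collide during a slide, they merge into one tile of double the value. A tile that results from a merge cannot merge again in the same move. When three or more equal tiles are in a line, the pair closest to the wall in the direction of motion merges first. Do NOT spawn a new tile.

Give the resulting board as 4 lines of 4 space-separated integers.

Slide down:
col 0: [0, 16, 0, 0] -> [0, 0, 0, 16]
col 1: [0, 64, 0, 0] -> [0, 0, 0, 64]
col 2: [0, 64, 32, 0] -> [0, 0, 64, 32]
col 3: [0, 64, 32, 0] -> [0, 0, 64, 32]

Answer:  0  0  0  0
 0  0  0  0
 0  0 64 64
16 64 32 32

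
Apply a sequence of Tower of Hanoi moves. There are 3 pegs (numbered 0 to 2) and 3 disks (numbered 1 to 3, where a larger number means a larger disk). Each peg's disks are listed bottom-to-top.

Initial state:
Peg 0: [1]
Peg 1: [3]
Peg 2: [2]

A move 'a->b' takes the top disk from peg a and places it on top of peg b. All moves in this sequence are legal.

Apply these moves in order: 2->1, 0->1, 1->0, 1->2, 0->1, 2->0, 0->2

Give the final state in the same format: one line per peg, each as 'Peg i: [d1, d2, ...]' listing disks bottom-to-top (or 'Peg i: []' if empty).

After move 1 (2->1):
Peg 0: [1]
Peg 1: [3, 2]
Peg 2: []

After move 2 (0->1):
Peg 0: []
Peg 1: [3, 2, 1]
Peg 2: []

After move 3 (1->0):
Peg 0: [1]
Peg 1: [3, 2]
Peg 2: []

After move 4 (1->2):
Peg 0: [1]
Peg 1: [3]
Peg 2: [2]

After move 5 (0->1):
Peg 0: []
Peg 1: [3, 1]
Peg 2: [2]

After move 6 (2->0):
Peg 0: [2]
Peg 1: [3, 1]
Peg 2: []

After move 7 (0->2):
Peg 0: []
Peg 1: [3, 1]
Peg 2: [2]

Answer: Peg 0: []
Peg 1: [3, 1]
Peg 2: [2]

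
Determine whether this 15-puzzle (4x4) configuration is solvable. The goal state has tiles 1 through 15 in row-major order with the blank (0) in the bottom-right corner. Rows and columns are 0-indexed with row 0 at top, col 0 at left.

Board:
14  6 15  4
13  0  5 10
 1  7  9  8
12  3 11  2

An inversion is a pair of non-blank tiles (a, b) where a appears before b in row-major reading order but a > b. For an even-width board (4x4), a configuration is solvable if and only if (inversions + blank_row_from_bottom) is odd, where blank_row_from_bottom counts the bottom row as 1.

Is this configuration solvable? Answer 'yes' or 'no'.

Inversions: 64
Blank is in row 1 (0-indexed from top), which is row 3 counting from the bottom (bottom = 1).
64 + 3 = 67, which is odd, so the puzzle is solvable.

Answer: yes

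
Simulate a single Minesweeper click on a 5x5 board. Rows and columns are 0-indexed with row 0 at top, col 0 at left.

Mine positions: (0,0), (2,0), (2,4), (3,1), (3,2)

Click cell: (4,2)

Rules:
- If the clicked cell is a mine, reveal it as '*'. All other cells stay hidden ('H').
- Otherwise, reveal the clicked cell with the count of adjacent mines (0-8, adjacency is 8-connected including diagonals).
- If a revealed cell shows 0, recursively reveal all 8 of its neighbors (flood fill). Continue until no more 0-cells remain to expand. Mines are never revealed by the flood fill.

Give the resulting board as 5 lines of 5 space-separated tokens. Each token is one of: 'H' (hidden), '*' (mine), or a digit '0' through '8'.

H H H H H
H H H H H
H H H H H
H H H H H
H H 2 H H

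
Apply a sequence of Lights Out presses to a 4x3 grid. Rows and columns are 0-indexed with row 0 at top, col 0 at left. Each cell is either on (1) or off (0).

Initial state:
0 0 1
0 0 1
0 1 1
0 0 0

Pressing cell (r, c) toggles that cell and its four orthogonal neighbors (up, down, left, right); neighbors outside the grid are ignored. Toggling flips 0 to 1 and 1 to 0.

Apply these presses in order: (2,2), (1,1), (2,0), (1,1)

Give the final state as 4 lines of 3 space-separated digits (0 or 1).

Answer: 0 0 1
1 0 0
1 1 0
1 0 1

Derivation:
After press 1 at (2,2):
0 0 1
0 0 0
0 0 0
0 0 1

After press 2 at (1,1):
0 1 1
1 1 1
0 1 0
0 0 1

After press 3 at (2,0):
0 1 1
0 1 1
1 0 0
1 0 1

After press 4 at (1,1):
0 0 1
1 0 0
1 1 0
1 0 1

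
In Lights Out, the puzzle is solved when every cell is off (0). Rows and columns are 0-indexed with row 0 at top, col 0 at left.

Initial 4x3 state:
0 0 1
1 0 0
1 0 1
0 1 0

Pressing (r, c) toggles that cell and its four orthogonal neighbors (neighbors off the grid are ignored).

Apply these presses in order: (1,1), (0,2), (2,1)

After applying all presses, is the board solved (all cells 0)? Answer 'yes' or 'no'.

Answer: yes

Derivation:
After press 1 at (1,1):
0 1 1
0 1 1
1 1 1
0 1 0

After press 2 at (0,2):
0 0 0
0 1 0
1 1 1
0 1 0

After press 3 at (2,1):
0 0 0
0 0 0
0 0 0
0 0 0

Lights still on: 0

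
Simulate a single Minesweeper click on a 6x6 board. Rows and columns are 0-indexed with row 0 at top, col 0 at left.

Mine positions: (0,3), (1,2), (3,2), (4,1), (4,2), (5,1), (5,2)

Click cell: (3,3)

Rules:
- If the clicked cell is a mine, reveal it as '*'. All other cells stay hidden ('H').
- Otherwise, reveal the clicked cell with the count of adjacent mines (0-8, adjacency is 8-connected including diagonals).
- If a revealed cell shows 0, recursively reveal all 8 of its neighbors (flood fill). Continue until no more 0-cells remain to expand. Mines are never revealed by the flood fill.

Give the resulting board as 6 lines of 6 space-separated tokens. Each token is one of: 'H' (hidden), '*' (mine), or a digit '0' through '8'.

H H H H H H
H H H H H H
H H H H H H
H H H 2 H H
H H H H H H
H H H H H H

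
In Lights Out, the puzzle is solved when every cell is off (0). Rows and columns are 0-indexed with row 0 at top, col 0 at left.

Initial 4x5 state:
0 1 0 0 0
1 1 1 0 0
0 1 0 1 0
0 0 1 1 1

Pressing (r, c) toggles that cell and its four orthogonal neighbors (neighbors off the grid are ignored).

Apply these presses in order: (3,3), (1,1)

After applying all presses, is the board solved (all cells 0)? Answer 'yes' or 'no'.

After press 1 at (3,3):
0 1 0 0 0
1 1 1 0 0
0 1 0 0 0
0 0 0 0 0

After press 2 at (1,1):
0 0 0 0 0
0 0 0 0 0
0 0 0 0 0
0 0 0 0 0

Lights still on: 0

Answer: yes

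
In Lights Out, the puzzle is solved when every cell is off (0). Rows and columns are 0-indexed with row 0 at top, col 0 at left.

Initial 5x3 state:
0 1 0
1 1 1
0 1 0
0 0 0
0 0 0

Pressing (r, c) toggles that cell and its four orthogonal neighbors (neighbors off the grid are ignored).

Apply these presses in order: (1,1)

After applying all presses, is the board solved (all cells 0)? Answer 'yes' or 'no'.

Answer: yes

Derivation:
After press 1 at (1,1):
0 0 0
0 0 0
0 0 0
0 0 0
0 0 0

Lights still on: 0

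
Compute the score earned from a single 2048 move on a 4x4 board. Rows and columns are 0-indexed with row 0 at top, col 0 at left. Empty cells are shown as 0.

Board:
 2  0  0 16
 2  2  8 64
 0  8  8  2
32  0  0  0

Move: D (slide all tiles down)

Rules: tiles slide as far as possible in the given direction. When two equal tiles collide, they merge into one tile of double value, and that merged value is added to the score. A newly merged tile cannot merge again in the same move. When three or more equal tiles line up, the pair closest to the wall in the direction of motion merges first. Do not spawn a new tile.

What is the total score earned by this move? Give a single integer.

Slide down:
col 0: [2, 2, 0, 32] -> [0, 0, 4, 32]  score +4 (running 4)
col 1: [0, 2, 8, 0] -> [0, 0, 2, 8]  score +0 (running 4)
col 2: [0, 8, 8, 0] -> [0, 0, 0, 16]  score +16 (running 20)
col 3: [16, 64, 2, 0] -> [0, 16, 64, 2]  score +0 (running 20)
Board after move:
 0  0  0  0
 0  0  0 16
 4  2  0 64
32  8 16  2

Answer: 20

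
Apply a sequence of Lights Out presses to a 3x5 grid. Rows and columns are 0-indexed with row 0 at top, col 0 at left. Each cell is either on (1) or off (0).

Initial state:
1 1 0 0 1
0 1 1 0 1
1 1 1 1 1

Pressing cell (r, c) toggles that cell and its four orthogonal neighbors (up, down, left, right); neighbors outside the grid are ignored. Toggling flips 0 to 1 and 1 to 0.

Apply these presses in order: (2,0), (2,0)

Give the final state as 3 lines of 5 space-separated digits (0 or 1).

Answer: 1 1 0 0 1
0 1 1 0 1
1 1 1 1 1

Derivation:
After press 1 at (2,0):
1 1 0 0 1
1 1 1 0 1
0 0 1 1 1

After press 2 at (2,0):
1 1 0 0 1
0 1 1 0 1
1 1 1 1 1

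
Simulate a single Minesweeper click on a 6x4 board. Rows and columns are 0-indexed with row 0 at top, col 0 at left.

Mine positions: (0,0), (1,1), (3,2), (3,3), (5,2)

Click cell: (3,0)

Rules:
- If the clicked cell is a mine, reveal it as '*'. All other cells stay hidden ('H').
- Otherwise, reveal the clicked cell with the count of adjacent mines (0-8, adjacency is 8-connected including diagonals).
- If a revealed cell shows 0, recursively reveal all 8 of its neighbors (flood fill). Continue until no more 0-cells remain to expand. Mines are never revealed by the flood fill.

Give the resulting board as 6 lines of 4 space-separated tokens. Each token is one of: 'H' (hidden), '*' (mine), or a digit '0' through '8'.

H H H H
H H H H
1 2 H H
0 1 H H
0 2 H H
0 1 H H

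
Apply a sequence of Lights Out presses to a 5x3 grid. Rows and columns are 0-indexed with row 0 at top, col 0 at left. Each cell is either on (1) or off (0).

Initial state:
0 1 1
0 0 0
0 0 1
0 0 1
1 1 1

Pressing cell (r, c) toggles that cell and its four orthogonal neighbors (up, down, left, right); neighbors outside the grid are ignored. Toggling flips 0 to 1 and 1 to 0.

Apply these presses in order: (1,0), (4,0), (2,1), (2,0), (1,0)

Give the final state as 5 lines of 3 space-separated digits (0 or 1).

Answer: 0 1 1
1 1 0
0 0 0
0 1 1
0 0 1

Derivation:
After press 1 at (1,0):
1 1 1
1 1 0
1 0 1
0 0 1
1 1 1

After press 2 at (4,0):
1 1 1
1 1 0
1 0 1
1 0 1
0 0 1

After press 3 at (2,1):
1 1 1
1 0 0
0 1 0
1 1 1
0 0 1

After press 4 at (2,0):
1 1 1
0 0 0
1 0 0
0 1 1
0 0 1

After press 5 at (1,0):
0 1 1
1 1 0
0 0 0
0 1 1
0 0 1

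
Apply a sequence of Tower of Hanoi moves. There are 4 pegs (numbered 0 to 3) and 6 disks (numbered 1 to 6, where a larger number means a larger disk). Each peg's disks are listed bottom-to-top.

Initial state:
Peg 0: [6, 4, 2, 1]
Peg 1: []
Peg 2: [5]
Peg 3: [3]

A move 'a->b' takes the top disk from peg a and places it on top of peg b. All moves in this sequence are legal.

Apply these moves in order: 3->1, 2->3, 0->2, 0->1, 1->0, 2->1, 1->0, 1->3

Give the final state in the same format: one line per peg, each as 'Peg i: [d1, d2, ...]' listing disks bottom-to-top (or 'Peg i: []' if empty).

Answer: Peg 0: [6, 4, 2, 1]
Peg 1: []
Peg 2: []
Peg 3: [5, 3]

Derivation:
After move 1 (3->1):
Peg 0: [6, 4, 2, 1]
Peg 1: [3]
Peg 2: [5]
Peg 3: []

After move 2 (2->3):
Peg 0: [6, 4, 2, 1]
Peg 1: [3]
Peg 2: []
Peg 3: [5]

After move 3 (0->2):
Peg 0: [6, 4, 2]
Peg 1: [3]
Peg 2: [1]
Peg 3: [5]

After move 4 (0->1):
Peg 0: [6, 4]
Peg 1: [3, 2]
Peg 2: [1]
Peg 3: [5]

After move 5 (1->0):
Peg 0: [6, 4, 2]
Peg 1: [3]
Peg 2: [1]
Peg 3: [5]

After move 6 (2->1):
Peg 0: [6, 4, 2]
Peg 1: [3, 1]
Peg 2: []
Peg 3: [5]

After move 7 (1->0):
Peg 0: [6, 4, 2, 1]
Peg 1: [3]
Peg 2: []
Peg 3: [5]

After move 8 (1->3):
Peg 0: [6, 4, 2, 1]
Peg 1: []
Peg 2: []
Peg 3: [5, 3]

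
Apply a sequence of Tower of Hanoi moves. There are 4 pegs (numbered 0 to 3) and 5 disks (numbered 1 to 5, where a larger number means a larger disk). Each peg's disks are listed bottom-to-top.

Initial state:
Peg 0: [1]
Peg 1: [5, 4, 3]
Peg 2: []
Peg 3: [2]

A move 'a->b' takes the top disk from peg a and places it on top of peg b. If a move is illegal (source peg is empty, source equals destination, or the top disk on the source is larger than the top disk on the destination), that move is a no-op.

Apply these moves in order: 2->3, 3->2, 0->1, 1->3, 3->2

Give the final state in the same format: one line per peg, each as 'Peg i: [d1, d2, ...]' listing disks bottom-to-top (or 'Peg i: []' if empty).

After move 1 (2->3):
Peg 0: [1]
Peg 1: [5, 4, 3]
Peg 2: []
Peg 3: [2]

After move 2 (3->2):
Peg 0: [1]
Peg 1: [5, 4, 3]
Peg 2: [2]
Peg 3: []

After move 3 (0->1):
Peg 0: []
Peg 1: [5, 4, 3, 1]
Peg 2: [2]
Peg 3: []

After move 4 (1->3):
Peg 0: []
Peg 1: [5, 4, 3]
Peg 2: [2]
Peg 3: [1]

After move 5 (3->2):
Peg 0: []
Peg 1: [5, 4, 3]
Peg 2: [2, 1]
Peg 3: []

Answer: Peg 0: []
Peg 1: [5, 4, 3]
Peg 2: [2, 1]
Peg 3: []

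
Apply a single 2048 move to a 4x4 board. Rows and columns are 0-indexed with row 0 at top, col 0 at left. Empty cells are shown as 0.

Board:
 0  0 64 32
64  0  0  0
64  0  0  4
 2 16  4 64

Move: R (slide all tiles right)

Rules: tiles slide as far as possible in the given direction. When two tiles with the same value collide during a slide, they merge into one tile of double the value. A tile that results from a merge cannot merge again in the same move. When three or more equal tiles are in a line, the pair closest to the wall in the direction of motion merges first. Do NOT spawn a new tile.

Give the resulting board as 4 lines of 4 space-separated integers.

Answer:  0  0 64 32
 0  0  0 64
 0  0 64  4
 2 16  4 64

Derivation:
Slide right:
row 0: [0, 0, 64, 32] -> [0, 0, 64, 32]
row 1: [64, 0, 0, 0] -> [0, 0, 0, 64]
row 2: [64, 0, 0, 4] -> [0, 0, 64, 4]
row 3: [2, 16, 4, 64] -> [2, 16, 4, 64]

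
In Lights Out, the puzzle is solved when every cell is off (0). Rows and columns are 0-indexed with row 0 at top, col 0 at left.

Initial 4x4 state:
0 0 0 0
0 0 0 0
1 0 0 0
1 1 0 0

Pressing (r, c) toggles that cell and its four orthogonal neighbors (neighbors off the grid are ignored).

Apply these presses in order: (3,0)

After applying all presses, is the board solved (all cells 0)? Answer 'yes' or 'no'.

After press 1 at (3,0):
0 0 0 0
0 0 0 0
0 0 0 0
0 0 0 0

Lights still on: 0

Answer: yes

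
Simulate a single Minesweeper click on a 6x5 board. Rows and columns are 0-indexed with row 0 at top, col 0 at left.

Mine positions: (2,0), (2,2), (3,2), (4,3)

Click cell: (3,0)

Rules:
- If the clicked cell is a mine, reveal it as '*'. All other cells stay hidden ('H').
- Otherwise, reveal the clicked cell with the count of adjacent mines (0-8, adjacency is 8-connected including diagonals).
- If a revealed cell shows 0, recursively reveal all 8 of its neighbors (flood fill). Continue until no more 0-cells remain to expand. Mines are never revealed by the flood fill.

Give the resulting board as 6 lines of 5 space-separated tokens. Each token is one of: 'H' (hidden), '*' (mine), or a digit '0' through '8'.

H H H H H
H H H H H
H H H H H
1 H H H H
H H H H H
H H H H H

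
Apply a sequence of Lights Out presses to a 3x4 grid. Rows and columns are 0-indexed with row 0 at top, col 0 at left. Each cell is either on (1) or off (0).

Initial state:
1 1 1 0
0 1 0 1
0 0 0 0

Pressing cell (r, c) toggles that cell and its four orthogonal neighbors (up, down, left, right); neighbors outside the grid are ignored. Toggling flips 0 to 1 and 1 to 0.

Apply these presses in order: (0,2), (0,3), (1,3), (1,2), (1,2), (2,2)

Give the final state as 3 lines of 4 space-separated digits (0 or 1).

After press 1 at (0,2):
1 0 0 1
0 1 1 1
0 0 0 0

After press 2 at (0,3):
1 0 1 0
0 1 1 0
0 0 0 0

After press 3 at (1,3):
1 0 1 1
0 1 0 1
0 0 0 1

After press 4 at (1,2):
1 0 0 1
0 0 1 0
0 0 1 1

After press 5 at (1,2):
1 0 1 1
0 1 0 1
0 0 0 1

After press 6 at (2,2):
1 0 1 1
0 1 1 1
0 1 1 0

Answer: 1 0 1 1
0 1 1 1
0 1 1 0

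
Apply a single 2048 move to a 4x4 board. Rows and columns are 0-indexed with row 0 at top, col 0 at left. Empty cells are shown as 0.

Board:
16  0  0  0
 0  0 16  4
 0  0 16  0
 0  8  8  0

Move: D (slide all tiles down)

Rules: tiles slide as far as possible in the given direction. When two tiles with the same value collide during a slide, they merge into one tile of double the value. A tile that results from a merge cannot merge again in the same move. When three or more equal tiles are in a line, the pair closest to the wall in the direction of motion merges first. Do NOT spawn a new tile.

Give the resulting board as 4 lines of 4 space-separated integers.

Slide down:
col 0: [16, 0, 0, 0] -> [0, 0, 0, 16]
col 1: [0, 0, 0, 8] -> [0, 0, 0, 8]
col 2: [0, 16, 16, 8] -> [0, 0, 32, 8]
col 3: [0, 4, 0, 0] -> [0, 0, 0, 4]

Answer:  0  0  0  0
 0  0  0  0
 0  0 32  0
16  8  8  4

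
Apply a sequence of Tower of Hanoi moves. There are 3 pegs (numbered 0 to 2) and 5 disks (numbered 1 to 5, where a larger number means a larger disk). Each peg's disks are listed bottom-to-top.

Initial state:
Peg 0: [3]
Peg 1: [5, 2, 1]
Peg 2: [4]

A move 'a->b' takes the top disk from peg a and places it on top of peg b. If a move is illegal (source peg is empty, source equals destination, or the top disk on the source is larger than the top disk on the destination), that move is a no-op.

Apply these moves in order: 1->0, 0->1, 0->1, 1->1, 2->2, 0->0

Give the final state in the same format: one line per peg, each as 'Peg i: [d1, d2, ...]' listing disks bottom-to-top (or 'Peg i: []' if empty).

After move 1 (1->0):
Peg 0: [3, 1]
Peg 1: [5, 2]
Peg 2: [4]

After move 2 (0->1):
Peg 0: [3]
Peg 1: [5, 2, 1]
Peg 2: [4]

After move 3 (0->1):
Peg 0: [3]
Peg 1: [5, 2, 1]
Peg 2: [4]

After move 4 (1->1):
Peg 0: [3]
Peg 1: [5, 2, 1]
Peg 2: [4]

After move 5 (2->2):
Peg 0: [3]
Peg 1: [5, 2, 1]
Peg 2: [4]

After move 6 (0->0):
Peg 0: [3]
Peg 1: [5, 2, 1]
Peg 2: [4]

Answer: Peg 0: [3]
Peg 1: [5, 2, 1]
Peg 2: [4]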